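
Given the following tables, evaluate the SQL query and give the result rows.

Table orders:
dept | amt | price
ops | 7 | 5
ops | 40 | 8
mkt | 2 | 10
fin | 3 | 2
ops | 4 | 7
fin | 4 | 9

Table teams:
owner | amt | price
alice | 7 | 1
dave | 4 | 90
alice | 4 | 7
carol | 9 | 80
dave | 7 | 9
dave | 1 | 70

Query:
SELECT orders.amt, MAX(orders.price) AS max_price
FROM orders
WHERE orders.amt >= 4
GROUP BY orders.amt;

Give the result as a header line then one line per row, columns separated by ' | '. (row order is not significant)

== RESULT ==
orders.amt | max_price
7 | 5
40 | 8
4 | 9

Derivation:
After WHERE (4 rows):
orders.dept | orders.amt | orders.price
ops | 7 | 5
ops | 40 | 8
ops | 4 | 7
fin | 4 | 9
After GROUP BY (3 rows):
orders.amt | max_price
7 | 5
40 | 8
4 | 9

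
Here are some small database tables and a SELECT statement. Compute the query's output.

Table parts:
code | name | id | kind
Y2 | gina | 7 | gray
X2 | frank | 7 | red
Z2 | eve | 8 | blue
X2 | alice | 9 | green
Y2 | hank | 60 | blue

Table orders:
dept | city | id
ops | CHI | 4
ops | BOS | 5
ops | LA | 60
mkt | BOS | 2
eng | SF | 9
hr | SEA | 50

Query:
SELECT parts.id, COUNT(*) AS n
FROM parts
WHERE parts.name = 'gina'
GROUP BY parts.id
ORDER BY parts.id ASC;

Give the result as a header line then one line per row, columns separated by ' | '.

After WHERE (1 rows):
parts.code | parts.name | parts.id | parts.kind
Y2 | gina | 7 | gray
After GROUP BY (1 rows):
parts.id | n
7 | 1
After ORDER BY (1 rows):
parts.id | n
7 | 1

== RESULT ==
parts.id | n
7 | 1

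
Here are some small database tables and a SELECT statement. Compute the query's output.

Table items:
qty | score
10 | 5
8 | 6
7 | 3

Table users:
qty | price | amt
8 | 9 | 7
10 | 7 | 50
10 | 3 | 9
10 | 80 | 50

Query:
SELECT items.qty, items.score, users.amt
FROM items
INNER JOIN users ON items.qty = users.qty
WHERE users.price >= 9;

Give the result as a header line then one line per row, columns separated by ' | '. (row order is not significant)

== RESULT ==
items.qty | items.score | users.amt
10 | 5 | 50
8 | 6 | 7

Derivation:
After JOIN users (4 rows):
items.qty | items.score | users.qty | users.price | users.amt
10 | 5 | 10 | 7 | 50
10 | 5 | 10 | 3 | 9
10 | 5 | 10 | 80 | 50
8 | 6 | 8 | 9 | 7
After WHERE (2 rows):
items.qty | items.score | users.qty | users.price | users.amt
10 | 5 | 10 | 80 | 50
8 | 6 | 8 | 9 | 7
After SELECT (2 rows):
items.qty | items.score | users.amt
10 | 5 | 50
8 | 6 | 7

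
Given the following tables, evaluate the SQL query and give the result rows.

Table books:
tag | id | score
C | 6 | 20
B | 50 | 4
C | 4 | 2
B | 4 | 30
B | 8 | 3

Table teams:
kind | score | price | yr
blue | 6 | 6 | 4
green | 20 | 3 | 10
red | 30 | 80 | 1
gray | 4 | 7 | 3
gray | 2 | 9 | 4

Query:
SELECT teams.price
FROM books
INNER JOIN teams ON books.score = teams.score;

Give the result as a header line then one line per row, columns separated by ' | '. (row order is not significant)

After JOIN teams (4 rows):
books.tag | books.id | books.score | teams.kind | teams.score | teams.price | teams.yr
C | 6 | 20 | green | 20 | 3 | 10
B | 50 | 4 | gray | 4 | 7 | 3
C | 4 | 2 | gray | 2 | 9 | 4
B | 4 | 30 | red | 30 | 80 | 1
After SELECT (4 rows):
teams.price
3
7
9
80

== RESULT ==
teams.price
3
7
9
80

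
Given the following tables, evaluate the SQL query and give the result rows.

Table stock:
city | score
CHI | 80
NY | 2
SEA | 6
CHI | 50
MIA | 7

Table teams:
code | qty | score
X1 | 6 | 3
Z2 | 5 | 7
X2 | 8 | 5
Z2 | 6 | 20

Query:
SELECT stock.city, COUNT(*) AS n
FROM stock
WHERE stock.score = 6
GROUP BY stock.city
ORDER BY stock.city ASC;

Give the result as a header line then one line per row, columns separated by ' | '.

== RESULT ==
stock.city | n
SEA | 1

Derivation:
After WHERE (1 rows):
stock.city | stock.score
SEA | 6
After GROUP BY (1 rows):
stock.city | n
SEA | 1
After ORDER BY (1 rows):
stock.city | n
SEA | 1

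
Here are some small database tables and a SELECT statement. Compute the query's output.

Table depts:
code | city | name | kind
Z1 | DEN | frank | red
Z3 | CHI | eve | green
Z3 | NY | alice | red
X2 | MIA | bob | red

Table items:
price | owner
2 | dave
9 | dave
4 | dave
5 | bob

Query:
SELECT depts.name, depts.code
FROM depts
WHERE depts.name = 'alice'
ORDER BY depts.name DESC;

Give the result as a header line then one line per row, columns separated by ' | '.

== RESULT ==
depts.name | depts.code
alice | Z3

Derivation:
After WHERE (1 rows):
depts.code | depts.city | depts.name | depts.kind
Z3 | NY | alice | red
After SELECT (1 rows):
depts.name | depts.code
alice | Z3
After ORDER BY (1 rows):
depts.name | depts.code
alice | Z3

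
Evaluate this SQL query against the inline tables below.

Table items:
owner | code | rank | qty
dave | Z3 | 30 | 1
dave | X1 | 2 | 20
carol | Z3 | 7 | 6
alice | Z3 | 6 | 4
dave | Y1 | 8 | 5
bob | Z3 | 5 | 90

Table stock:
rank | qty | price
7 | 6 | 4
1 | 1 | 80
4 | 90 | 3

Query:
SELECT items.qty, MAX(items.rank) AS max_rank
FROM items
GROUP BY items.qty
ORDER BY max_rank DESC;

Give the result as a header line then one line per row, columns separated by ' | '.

After GROUP BY (6 rows):
items.qty | max_rank
1 | 30
20 | 2
6 | 7
4 | 6
5 | 8
90 | 5
After ORDER BY (6 rows):
items.qty | max_rank
1 | 30
5 | 8
6 | 7
4 | 6
90 | 5
20 | 2

== RESULT ==
items.qty | max_rank
1 | 30
5 | 8
6 | 7
4 | 6
90 | 5
20 | 2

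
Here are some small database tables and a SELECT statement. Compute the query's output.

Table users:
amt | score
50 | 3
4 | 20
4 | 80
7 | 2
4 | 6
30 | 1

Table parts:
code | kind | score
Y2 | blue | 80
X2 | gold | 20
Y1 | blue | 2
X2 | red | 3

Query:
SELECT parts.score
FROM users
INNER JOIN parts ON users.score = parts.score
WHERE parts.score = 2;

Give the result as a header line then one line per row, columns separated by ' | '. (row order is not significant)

== RESULT ==
parts.score
2

Derivation:
After JOIN parts (4 rows):
users.amt | users.score | parts.code | parts.kind | parts.score
50 | 3 | X2 | red | 3
4 | 20 | X2 | gold | 20
4 | 80 | Y2 | blue | 80
7 | 2 | Y1 | blue | 2
After WHERE (1 rows):
users.amt | users.score | parts.code | parts.kind | parts.score
7 | 2 | Y1 | blue | 2
After SELECT (1 rows):
parts.score
2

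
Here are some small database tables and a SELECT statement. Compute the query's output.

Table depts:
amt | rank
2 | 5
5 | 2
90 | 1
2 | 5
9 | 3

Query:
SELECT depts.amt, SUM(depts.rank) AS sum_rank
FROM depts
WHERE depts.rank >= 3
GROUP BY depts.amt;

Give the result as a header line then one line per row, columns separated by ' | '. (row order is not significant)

== RESULT ==
depts.amt | sum_rank
2 | 10
9 | 3

Derivation:
After WHERE (3 rows):
depts.amt | depts.rank
2 | 5
2 | 5
9 | 3
After GROUP BY (2 rows):
depts.amt | sum_rank
2 | 10
9 | 3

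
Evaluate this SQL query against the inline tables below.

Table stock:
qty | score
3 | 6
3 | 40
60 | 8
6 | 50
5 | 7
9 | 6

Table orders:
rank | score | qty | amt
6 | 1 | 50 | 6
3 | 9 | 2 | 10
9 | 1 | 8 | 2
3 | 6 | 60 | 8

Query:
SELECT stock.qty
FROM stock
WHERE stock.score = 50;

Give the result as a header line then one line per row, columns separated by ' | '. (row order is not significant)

== RESULT ==
stock.qty
6

Derivation:
After WHERE (1 rows):
stock.qty | stock.score
6 | 50
After SELECT (1 rows):
stock.qty
6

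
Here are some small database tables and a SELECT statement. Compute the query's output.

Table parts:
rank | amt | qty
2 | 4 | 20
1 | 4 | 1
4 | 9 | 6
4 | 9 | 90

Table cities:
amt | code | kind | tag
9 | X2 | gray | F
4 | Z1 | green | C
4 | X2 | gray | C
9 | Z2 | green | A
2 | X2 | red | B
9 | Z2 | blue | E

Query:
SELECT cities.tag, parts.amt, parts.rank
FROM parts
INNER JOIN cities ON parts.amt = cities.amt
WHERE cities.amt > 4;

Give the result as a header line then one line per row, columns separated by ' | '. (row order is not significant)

== RESULT ==
cities.tag | parts.amt | parts.rank
F | 9 | 4
A | 9 | 4
E | 9 | 4
F | 9 | 4
A | 9 | 4
E | 9 | 4

Derivation:
After JOIN cities (10 rows):
parts.rank | parts.amt | parts.qty | cities.amt | cities.code | cities.kind | cities.tag
2 | 4 | 20 | 4 | Z1 | green | C
2 | 4 | 20 | 4 | X2 | gray | C
1 | 4 | 1 | 4 | Z1 | green | C
1 | 4 | 1 | 4 | X2 | gray | C
4 | 9 | 6 | 9 | X2 | gray | F
4 | 9 | 6 | 9 | Z2 | green | A
4 | 9 | 6 | 9 | Z2 | blue | E
4 | 9 | 90 | 9 | X2 | gray | F
4 | 9 | 90 | 9 | Z2 | green | A
4 | 9 | 90 | 9 | Z2 | blue | E
After WHERE (6 rows):
parts.rank | parts.amt | parts.qty | cities.amt | cities.code | cities.kind | cities.tag
4 | 9 | 6 | 9 | X2 | gray | F
4 | 9 | 6 | 9 | Z2 | green | A
4 | 9 | 6 | 9 | Z2 | blue | E
4 | 9 | 90 | 9 | X2 | gray | F
4 | 9 | 90 | 9 | Z2 | green | A
4 | 9 | 90 | 9 | Z2 | blue | E
After SELECT (6 rows):
cities.tag | parts.amt | parts.rank
F | 9 | 4
A | 9 | 4
E | 9 | 4
F | 9 | 4
A | 9 | 4
E | 9 | 4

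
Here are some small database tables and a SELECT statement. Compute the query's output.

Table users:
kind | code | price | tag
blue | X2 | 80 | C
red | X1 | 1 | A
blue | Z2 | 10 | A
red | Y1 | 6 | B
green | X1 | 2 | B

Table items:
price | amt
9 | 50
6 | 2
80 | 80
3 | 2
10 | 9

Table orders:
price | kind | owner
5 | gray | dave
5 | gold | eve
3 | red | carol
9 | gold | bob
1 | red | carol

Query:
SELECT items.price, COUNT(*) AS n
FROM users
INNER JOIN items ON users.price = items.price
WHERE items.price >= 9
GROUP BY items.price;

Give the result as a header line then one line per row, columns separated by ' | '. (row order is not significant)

== RESULT ==
items.price | n
80 | 1
10 | 1

Derivation:
After JOIN items (3 rows):
users.kind | users.code | users.price | users.tag | items.price | items.amt
blue | X2 | 80 | C | 80 | 80
blue | Z2 | 10 | A | 10 | 9
red | Y1 | 6 | B | 6 | 2
After WHERE (2 rows):
users.kind | users.code | users.price | users.tag | items.price | items.amt
blue | X2 | 80 | C | 80 | 80
blue | Z2 | 10 | A | 10 | 9
After GROUP BY (2 rows):
items.price | n
80 | 1
10 | 1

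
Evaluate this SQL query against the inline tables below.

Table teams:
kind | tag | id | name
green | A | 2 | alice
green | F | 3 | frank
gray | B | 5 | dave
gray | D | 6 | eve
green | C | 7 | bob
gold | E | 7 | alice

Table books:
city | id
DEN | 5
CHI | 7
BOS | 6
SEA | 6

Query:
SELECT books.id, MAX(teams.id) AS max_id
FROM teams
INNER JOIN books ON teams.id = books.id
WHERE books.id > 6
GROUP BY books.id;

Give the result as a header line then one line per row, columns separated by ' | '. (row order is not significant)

After JOIN books (5 rows):
teams.kind | teams.tag | teams.id | teams.name | books.city | books.id
gray | B | 5 | dave | DEN | 5
gray | D | 6 | eve | BOS | 6
gray | D | 6 | eve | SEA | 6
green | C | 7 | bob | CHI | 7
gold | E | 7 | alice | CHI | 7
After WHERE (2 rows):
teams.kind | teams.tag | teams.id | teams.name | books.city | books.id
green | C | 7 | bob | CHI | 7
gold | E | 7 | alice | CHI | 7
After GROUP BY (1 rows):
books.id | max_id
7 | 7

== RESULT ==
books.id | max_id
7 | 7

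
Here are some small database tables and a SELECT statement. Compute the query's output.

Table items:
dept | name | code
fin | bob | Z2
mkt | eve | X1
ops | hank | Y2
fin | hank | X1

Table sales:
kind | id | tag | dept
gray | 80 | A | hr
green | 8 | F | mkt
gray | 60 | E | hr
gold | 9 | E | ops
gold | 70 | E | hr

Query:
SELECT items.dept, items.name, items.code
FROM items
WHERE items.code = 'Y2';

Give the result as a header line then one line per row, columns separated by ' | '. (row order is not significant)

After WHERE (1 rows):
items.dept | items.name | items.code
ops | hank | Y2
After SELECT (1 rows):
items.dept | items.name | items.code
ops | hank | Y2

== RESULT ==
items.dept | items.name | items.code
ops | hank | Y2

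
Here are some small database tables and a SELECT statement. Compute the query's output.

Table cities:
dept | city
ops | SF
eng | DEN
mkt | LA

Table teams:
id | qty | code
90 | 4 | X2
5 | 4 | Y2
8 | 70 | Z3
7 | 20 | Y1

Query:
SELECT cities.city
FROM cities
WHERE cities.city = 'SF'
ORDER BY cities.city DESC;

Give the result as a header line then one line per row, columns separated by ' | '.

== RESULT ==
cities.city
SF

Derivation:
After WHERE (1 rows):
cities.dept | cities.city
ops | SF
After SELECT (1 rows):
cities.city
SF
After ORDER BY (1 rows):
cities.city
SF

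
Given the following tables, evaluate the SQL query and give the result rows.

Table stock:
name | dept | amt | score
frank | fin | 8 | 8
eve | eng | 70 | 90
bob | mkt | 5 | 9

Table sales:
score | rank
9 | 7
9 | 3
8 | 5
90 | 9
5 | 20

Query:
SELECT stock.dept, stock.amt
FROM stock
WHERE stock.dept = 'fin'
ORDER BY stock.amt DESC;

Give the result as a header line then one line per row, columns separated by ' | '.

After WHERE (1 rows):
stock.name | stock.dept | stock.amt | stock.score
frank | fin | 8 | 8
After SELECT (1 rows):
stock.dept | stock.amt
fin | 8
After ORDER BY (1 rows):
stock.dept | stock.amt
fin | 8

== RESULT ==
stock.dept | stock.amt
fin | 8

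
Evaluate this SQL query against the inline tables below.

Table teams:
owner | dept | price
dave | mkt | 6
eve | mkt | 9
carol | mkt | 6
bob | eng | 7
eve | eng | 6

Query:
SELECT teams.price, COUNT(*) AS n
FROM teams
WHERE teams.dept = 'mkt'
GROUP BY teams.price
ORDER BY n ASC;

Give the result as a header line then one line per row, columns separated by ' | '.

== RESULT ==
teams.price | n
9 | 1
6 | 2

Derivation:
After WHERE (3 rows):
teams.owner | teams.dept | teams.price
dave | mkt | 6
eve | mkt | 9
carol | mkt | 6
After GROUP BY (2 rows):
teams.price | n
6 | 2
9 | 1
After ORDER BY (2 rows):
teams.price | n
9 | 1
6 | 2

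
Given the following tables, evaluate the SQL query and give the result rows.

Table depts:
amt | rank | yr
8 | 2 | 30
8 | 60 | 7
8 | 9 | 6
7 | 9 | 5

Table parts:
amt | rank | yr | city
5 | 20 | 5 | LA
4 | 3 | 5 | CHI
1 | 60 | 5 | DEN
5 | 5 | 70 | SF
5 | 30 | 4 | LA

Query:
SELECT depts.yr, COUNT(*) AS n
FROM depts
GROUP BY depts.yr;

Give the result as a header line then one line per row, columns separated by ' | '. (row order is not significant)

After GROUP BY (4 rows):
depts.yr | n
30 | 1
7 | 1
6 | 1
5 | 1

== RESULT ==
depts.yr | n
30 | 1
7 | 1
6 | 1
5 | 1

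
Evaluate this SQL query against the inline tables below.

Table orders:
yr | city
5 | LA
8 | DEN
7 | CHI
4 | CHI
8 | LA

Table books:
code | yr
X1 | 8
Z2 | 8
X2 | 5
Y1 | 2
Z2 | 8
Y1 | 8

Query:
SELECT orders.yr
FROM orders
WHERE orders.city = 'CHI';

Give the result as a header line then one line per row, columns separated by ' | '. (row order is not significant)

== RESULT ==
orders.yr
7
4

Derivation:
After WHERE (2 rows):
orders.yr | orders.city
7 | CHI
4 | CHI
After SELECT (2 rows):
orders.yr
7
4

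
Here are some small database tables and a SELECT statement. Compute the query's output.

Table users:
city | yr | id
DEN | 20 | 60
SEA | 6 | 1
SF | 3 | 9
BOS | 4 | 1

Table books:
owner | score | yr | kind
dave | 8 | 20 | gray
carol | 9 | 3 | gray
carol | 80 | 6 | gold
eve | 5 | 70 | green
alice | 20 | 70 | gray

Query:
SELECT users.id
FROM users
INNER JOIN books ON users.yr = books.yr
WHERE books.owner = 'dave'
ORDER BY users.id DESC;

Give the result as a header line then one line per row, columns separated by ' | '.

After JOIN books (3 rows):
users.city | users.yr | users.id | books.owner | books.score | books.yr | books.kind
DEN | 20 | 60 | dave | 8 | 20 | gray
SEA | 6 | 1 | carol | 80 | 6 | gold
SF | 3 | 9 | carol | 9 | 3 | gray
After WHERE (1 rows):
users.city | users.yr | users.id | books.owner | books.score | books.yr | books.kind
DEN | 20 | 60 | dave | 8 | 20 | gray
After SELECT (1 rows):
users.id
60
After ORDER BY (1 rows):
users.id
60

== RESULT ==
users.id
60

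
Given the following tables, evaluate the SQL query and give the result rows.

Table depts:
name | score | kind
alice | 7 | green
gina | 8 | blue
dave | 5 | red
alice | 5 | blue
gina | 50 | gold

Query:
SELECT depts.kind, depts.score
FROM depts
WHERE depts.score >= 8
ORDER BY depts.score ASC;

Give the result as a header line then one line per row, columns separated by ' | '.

After WHERE (2 rows):
depts.name | depts.score | depts.kind
gina | 8 | blue
gina | 50 | gold
After SELECT (2 rows):
depts.kind | depts.score
blue | 8
gold | 50
After ORDER BY (2 rows):
depts.kind | depts.score
blue | 8
gold | 50

== RESULT ==
depts.kind | depts.score
blue | 8
gold | 50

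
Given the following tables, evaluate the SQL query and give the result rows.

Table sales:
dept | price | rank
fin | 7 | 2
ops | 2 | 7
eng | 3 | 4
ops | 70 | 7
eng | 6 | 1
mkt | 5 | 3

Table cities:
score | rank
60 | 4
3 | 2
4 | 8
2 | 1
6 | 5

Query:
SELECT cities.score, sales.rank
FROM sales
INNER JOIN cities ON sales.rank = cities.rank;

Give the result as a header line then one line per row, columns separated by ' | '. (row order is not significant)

After JOIN cities (3 rows):
sales.dept | sales.price | sales.rank | cities.score | cities.rank
fin | 7 | 2 | 3 | 2
eng | 3 | 4 | 60 | 4
eng | 6 | 1 | 2 | 1
After SELECT (3 rows):
cities.score | sales.rank
3 | 2
60 | 4
2 | 1

== RESULT ==
cities.score | sales.rank
3 | 2
60 | 4
2 | 1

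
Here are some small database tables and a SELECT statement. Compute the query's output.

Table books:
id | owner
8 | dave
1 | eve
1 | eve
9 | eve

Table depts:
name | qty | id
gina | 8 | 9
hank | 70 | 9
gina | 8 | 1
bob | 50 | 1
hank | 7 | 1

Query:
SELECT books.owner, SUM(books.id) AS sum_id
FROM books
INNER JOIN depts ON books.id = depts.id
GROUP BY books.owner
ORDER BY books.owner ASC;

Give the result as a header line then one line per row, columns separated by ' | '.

After JOIN depts (8 rows):
books.id | books.owner | depts.name | depts.qty | depts.id
1 | eve | gina | 8 | 1
1 | eve | bob | 50 | 1
1 | eve | hank | 7 | 1
1 | eve | gina | 8 | 1
1 | eve | bob | 50 | 1
1 | eve | hank | 7 | 1
9 | eve | gina | 8 | 9
9 | eve | hank | 70 | 9
After GROUP BY (1 rows):
books.owner | sum_id
eve | 24
After ORDER BY (1 rows):
books.owner | sum_id
eve | 24

== RESULT ==
books.owner | sum_id
eve | 24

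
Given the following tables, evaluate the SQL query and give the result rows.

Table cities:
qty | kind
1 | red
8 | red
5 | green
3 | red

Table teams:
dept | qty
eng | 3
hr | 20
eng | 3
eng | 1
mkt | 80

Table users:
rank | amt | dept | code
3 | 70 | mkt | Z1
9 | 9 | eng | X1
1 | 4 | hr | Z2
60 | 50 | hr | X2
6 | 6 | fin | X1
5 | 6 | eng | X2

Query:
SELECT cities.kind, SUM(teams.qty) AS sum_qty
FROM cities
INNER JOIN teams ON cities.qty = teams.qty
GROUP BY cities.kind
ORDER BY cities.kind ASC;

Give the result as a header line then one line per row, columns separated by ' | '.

After JOIN teams (3 rows):
cities.qty | cities.kind | teams.dept | teams.qty
1 | red | eng | 1
3 | red | eng | 3
3 | red | eng | 3
After GROUP BY (1 rows):
cities.kind | sum_qty
red | 7
After ORDER BY (1 rows):
cities.kind | sum_qty
red | 7

== RESULT ==
cities.kind | sum_qty
red | 7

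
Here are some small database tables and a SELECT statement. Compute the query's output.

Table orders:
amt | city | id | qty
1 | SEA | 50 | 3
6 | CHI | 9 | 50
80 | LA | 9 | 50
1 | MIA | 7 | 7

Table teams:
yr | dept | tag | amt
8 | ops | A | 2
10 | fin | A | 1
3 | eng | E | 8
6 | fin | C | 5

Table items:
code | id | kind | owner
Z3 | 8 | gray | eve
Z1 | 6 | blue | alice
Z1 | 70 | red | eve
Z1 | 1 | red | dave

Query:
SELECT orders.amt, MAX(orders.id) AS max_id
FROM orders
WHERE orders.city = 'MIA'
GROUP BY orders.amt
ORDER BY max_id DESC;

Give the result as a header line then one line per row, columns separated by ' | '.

After WHERE (1 rows):
orders.amt | orders.city | orders.id | orders.qty
1 | MIA | 7 | 7
After GROUP BY (1 rows):
orders.amt | max_id
1 | 7
After ORDER BY (1 rows):
orders.amt | max_id
1 | 7

== RESULT ==
orders.amt | max_id
1 | 7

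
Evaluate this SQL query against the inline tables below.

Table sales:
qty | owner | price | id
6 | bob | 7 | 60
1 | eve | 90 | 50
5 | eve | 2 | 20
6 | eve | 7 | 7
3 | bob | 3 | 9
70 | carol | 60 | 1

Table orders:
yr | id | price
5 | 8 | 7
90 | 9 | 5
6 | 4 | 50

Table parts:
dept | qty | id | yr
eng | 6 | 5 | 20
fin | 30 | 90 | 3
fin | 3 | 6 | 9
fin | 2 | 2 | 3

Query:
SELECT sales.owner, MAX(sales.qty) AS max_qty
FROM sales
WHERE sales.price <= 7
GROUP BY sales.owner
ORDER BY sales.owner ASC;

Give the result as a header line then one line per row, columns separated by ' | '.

== RESULT ==
sales.owner | max_qty
bob | 6
eve | 6

Derivation:
After WHERE (4 rows):
sales.qty | sales.owner | sales.price | sales.id
6 | bob | 7 | 60
5 | eve | 2 | 20
6 | eve | 7 | 7
3 | bob | 3 | 9
After GROUP BY (2 rows):
sales.owner | max_qty
bob | 6
eve | 6
After ORDER BY (2 rows):
sales.owner | max_qty
bob | 6
eve | 6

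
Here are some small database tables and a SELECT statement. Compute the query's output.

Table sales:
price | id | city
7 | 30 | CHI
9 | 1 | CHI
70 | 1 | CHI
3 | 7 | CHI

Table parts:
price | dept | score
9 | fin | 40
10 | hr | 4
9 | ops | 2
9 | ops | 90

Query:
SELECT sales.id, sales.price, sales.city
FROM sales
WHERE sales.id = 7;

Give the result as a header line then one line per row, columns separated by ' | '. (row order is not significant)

== RESULT ==
sales.id | sales.price | sales.city
7 | 3 | CHI

Derivation:
After WHERE (1 rows):
sales.price | sales.id | sales.city
3 | 7 | CHI
After SELECT (1 rows):
sales.id | sales.price | sales.city
7 | 3 | CHI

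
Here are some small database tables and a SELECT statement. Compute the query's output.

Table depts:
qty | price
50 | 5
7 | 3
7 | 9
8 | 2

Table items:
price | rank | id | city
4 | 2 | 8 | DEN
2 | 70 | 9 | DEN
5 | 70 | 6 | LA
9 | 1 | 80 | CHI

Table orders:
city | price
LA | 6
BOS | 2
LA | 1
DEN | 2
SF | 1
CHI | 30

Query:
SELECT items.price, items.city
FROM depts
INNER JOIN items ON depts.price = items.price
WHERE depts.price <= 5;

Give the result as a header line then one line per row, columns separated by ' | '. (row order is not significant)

== RESULT ==
items.price | items.city
5 | LA
2 | DEN

Derivation:
After JOIN items (3 rows):
depts.qty | depts.price | items.price | items.rank | items.id | items.city
50 | 5 | 5 | 70 | 6 | LA
7 | 9 | 9 | 1 | 80 | CHI
8 | 2 | 2 | 70 | 9 | DEN
After WHERE (2 rows):
depts.qty | depts.price | items.price | items.rank | items.id | items.city
50 | 5 | 5 | 70 | 6 | LA
8 | 2 | 2 | 70 | 9 | DEN
After SELECT (2 rows):
items.price | items.city
5 | LA
2 | DEN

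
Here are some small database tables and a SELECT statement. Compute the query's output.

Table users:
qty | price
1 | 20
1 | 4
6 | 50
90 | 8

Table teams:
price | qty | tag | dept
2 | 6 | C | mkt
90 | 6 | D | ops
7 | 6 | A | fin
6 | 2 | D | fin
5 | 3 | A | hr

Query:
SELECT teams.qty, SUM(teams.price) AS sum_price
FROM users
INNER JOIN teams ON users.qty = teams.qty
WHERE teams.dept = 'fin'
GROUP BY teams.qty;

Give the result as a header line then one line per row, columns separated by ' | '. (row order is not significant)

After JOIN teams (3 rows):
users.qty | users.price | teams.price | teams.qty | teams.tag | teams.dept
6 | 50 | 2 | 6 | C | mkt
6 | 50 | 90 | 6 | D | ops
6 | 50 | 7 | 6 | A | fin
After WHERE (1 rows):
users.qty | users.price | teams.price | teams.qty | teams.tag | teams.dept
6 | 50 | 7 | 6 | A | fin
After GROUP BY (1 rows):
teams.qty | sum_price
6 | 7

== RESULT ==
teams.qty | sum_price
6 | 7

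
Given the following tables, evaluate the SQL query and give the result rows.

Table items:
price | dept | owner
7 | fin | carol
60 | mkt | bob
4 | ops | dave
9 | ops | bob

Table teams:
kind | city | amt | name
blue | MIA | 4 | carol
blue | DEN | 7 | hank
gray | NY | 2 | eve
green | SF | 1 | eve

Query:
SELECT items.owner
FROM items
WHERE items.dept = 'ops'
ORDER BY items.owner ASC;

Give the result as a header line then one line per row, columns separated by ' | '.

After WHERE (2 rows):
items.price | items.dept | items.owner
4 | ops | dave
9 | ops | bob
After SELECT (2 rows):
items.owner
dave
bob
After ORDER BY (2 rows):
items.owner
bob
dave

== RESULT ==
items.owner
bob
dave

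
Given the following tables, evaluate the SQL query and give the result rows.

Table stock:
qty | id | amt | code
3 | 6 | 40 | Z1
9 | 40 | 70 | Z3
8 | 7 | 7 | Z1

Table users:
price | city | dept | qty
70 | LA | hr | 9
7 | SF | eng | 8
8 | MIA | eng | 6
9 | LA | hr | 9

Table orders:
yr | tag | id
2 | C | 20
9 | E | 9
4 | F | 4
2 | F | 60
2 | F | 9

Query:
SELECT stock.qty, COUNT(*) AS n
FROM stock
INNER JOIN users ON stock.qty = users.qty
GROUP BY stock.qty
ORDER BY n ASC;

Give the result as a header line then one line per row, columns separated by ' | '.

== RESULT ==
stock.qty | n
8 | 1
9 | 2

Derivation:
After JOIN users (3 rows):
stock.qty | stock.id | stock.amt | stock.code | users.price | users.city | users.dept | users.qty
9 | 40 | 70 | Z3 | 70 | LA | hr | 9
9 | 40 | 70 | Z3 | 9 | LA | hr | 9
8 | 7 | 7 | Z1 | 7 | SF | eng | 8
After GROUP BY (2 rows):
stock.qty | n
9 | 2
8 | 1
After ORDER BY (2 rows):
stock.qty | n
8 | 1
9 | 2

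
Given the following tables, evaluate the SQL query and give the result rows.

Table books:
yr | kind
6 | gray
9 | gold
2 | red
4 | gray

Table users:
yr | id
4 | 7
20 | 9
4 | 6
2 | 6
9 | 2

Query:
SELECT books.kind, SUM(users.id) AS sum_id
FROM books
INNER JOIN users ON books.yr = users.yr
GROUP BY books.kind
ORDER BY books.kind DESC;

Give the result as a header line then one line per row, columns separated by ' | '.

== RESULT ==
books.kind | sum_id
red | 6
gray | 13
gold | 2

Derivation:
After JOIN users (4 rows):
books.yr | books.kind | users.yr | users.id
9 | gold | 9 | 2
2 | red | 2 | 6
4 | gray | 4 | 7
4 | gray | 4 | 6
After GROUP BY (3 rows):
books.kind | sum_id
gold | 2
red | 6
gray | 13
After ORDER BY (3 rows):
books.kind | sum_id
red | 6
gray | 13
gold | 2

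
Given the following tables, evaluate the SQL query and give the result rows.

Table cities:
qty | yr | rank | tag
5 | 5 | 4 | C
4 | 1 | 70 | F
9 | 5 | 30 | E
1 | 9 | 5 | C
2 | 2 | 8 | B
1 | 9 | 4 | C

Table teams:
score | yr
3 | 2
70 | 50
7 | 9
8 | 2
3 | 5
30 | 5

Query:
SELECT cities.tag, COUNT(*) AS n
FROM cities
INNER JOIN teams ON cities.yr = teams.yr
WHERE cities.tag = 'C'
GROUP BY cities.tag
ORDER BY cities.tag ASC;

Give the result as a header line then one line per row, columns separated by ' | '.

After JOIN teams (8 rows):
cities.qty | cities.yr | cities.rank | cities.tag | teams.score | teams.yr
5 | 5 | 4 | C | 3 | 5
5 | 5 | 4 | C | 30 | 5
9 | 5 | 30 | E | 3 | 5
9 | 5 | 30 | E | 30 | 5
1 | 9 | 5 | C | 7 | 9
2 | 2 | 8 | B | 3 | 2
2 | 2 | 8 | B | 8 | 2
1 | 9 | 4 | C | 7 | 9
After WHERE (4 rows):
cities.qty | cities.yr | cities.rank | cities.tag | teams.score | teams.yr
5 | 5 | 4 | C | 3 | 5
5 | 5 | 4 | C | 30 | 5
1 | 9 | 5 | C | 7 | 9
1 | 9 | 4 | C | 7 | 9
After GROUP BY (1 rows):
cities.tag | n
C | 4
After ORDER BY (1 rows):
cities.tag | n
C | 4

== RESULT ==
cities.tag | n
C | 4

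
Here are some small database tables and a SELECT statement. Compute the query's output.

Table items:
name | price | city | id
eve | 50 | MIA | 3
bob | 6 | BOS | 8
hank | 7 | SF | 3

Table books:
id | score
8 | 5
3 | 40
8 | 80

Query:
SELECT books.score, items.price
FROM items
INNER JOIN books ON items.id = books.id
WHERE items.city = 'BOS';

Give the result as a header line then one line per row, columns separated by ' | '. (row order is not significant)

After JOIN books (4 rows):
items.name | items.price | items.city | items.id | books.id | books.score
eve | 50 | MIA | 3 | 3 | 40
bob | 6 | BOS | 8 | 8 | 5
bob | 6 | BOS | 8 | 8 | 80
hank | 7 | SF | 3 | 3 | 40
After WHERE (2 rows):
items.name | items.price | items.city | items.id | books.id | books.score
bob | 6 | BOS | 8 | 8 | 5
bob | 6 | BOS | 8 | 8 | 80
After SELECT (2 rows):
books.score | items.price
5 | 6
80 | 6

== RESULT ==
books.score | items.price
5 | 6
80 | 6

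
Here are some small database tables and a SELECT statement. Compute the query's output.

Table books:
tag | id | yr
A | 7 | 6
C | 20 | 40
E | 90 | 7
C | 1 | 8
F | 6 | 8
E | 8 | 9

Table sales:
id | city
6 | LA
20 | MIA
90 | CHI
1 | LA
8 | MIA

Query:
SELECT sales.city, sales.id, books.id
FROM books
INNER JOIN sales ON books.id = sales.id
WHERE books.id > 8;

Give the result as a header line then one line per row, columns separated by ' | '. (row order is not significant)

== RESULT ==
sales.city | sales.id | books.id
MIA | 20 | 20
CHI | 90 | 90

Derivation:
After JOIN sales (5 rows):
books.tag | books.id | books.yr | sales.id | sales.city
C | 20 | 40 | 20 | MIA
E | 90 | 7 | 90 | CHI
C | 1 | 8 | 1 | LA
F | 6 | 8 | 6 | LA
E | 8 | 9 | 8 | MIA
After WHERE (2 rows):
books.tag | books.id | books.yr | sales.id | sales.city
C | 20 | 40 | 20 | MIA
E | 90 | 7 | 90 | CHI
After SELECT (2 rows):
sales.city | sales.id | books.id
MIA | 20 | 20
CHI | 90 | 90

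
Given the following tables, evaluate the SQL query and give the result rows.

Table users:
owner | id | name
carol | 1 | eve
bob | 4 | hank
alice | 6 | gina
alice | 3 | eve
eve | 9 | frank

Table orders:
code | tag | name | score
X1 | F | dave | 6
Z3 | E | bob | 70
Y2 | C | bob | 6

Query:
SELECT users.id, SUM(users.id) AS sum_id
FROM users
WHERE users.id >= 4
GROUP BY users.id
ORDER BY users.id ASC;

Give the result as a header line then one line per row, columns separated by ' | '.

== RESULT ==
users.id | sum_id
4 | 4
6 | 6
9 | 9

Derivation:
After WHERE (3 rows):
users.owner | users.id | users.name
bob | 4 | hank
alice | 6 | gina
eve | 9 | frank
After GROUP BY (3 rows):
users.id | sum_id
4 | 4
6 | 6
9 | 9
After ORDER BY (3 rows):
users.id | sum_id
4 | 4
6 | 6
9 | 9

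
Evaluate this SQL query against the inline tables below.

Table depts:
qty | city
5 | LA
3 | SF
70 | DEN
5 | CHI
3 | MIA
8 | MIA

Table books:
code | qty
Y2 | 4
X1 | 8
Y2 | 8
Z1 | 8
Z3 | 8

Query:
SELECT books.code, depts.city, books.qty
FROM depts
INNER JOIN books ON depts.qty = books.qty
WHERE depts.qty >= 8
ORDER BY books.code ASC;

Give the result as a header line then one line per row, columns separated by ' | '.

After JOIN books (4 rows):
depts.qty | depts.city | books.code | books.qty
8 | MIA | X1 | 8
8 | MIA | Y2 | 8
8 | MIA | Z1 | 8
8 | MIA | Z3 | 8
After WHERE (4 rows):
depts.qty | depts.city | books.code | books.qty
8 | MIA | X1 | 8
8 | MIA | Y2 | 8
8 | MIA | Z1 | 8
8 | MIA | Z3 | 8
After SELECT (4 rows):
books.code | depts.city | books.qty
X1 | MIA | 8
Y2 | MIA | 8
Z1 | MIA | 8
Z3 | MIA | 8
After ORDER BY (4 rows):
books.code | depts.city | books.qty
X1 | MIA | 8
Y2 | MIA | 8
Z1 | MIA | 8
Z3 | MIA | 8

== RESULT ==
books.code | depts.city | books.qty
X1 | MIA | 8
Y2 | MIA | 8
Z1 | MIA | 8
Z3 | MIA | 8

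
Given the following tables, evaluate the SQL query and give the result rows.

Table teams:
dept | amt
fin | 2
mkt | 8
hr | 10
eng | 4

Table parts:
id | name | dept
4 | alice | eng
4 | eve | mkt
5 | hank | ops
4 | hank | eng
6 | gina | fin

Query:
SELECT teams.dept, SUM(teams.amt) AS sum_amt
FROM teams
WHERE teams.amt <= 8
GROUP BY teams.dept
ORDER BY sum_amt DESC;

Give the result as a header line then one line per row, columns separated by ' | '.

== RESULT ==
teams.dept | sum_amt
mkt | 8
eng | 4
fin | 2

Derivation:
After WHERE (3 rows):
teams.dept | teams.amt
fin | 2
mkt | 8
eng | 4
After GROUP BY (3 rows):
teams.dept | sum_amt
fin | 2
mkt | 8
eng | 4
After ORDER BY (3 rows):
teams.dept | sum_amt
mkt | 8
eng | 4
fin | 2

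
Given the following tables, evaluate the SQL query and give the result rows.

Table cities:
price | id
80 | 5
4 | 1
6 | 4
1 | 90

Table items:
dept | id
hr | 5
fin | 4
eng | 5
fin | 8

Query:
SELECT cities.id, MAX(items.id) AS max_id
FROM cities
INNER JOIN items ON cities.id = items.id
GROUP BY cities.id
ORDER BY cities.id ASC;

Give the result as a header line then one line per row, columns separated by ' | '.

== RESULT ==
cities.id | max_id
4 | 4
5 | 5

Derivation:
After JOIN items (3 rows):
cities.price | cities.id | items.dept | items.id
80 | 5 | hr | 5
80 | 5 | eng | 5
6 | 4 | fin | 4
After GROUP BY (2 rows):
cities.id | max_id
5 | 5
4 | 4
After ORDER BY (2 rows):
cities.id | max_id
4 | 4
5 | 5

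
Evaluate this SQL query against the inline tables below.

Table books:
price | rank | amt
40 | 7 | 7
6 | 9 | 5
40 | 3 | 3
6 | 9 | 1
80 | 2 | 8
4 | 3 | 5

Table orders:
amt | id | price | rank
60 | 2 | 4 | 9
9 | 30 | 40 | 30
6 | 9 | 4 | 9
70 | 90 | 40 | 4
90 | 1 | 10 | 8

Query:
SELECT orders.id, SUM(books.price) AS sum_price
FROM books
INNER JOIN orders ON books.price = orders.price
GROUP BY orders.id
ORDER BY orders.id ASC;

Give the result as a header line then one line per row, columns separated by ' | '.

== RESULT ==
orders.id | sum_price
2 | 4
9 | 4
30 | 80
90 | 80

Derivation:
After JOIN orders (6 rows):
books.price | books.rank | books.amt | orders.amt | orders.id | orders.price | orders.rank
40 | 7 | 7 | 9 | 30 | 40 | 30
40 | 7 | 7 | 70 | 90 | 40 | 4
40 | 3 | 3 | 9 | 30 | 40 | 30
40 | 3 | 3 | 70 | 90 | 40 | 4
4 | 3 | 5 | 60 | 2 | 4 | 9
4 | 3 | 5 | 6 | 9 | 4 | 9
After GROUP BY (4 rows):
orders.id | sum_price
30 | 80
90 | 80
2 | 4
9 | 4
After ORDER BY (4 rows):
orders.id | sum_price
2 | 4
9 | 4
30 | 80
90 | 80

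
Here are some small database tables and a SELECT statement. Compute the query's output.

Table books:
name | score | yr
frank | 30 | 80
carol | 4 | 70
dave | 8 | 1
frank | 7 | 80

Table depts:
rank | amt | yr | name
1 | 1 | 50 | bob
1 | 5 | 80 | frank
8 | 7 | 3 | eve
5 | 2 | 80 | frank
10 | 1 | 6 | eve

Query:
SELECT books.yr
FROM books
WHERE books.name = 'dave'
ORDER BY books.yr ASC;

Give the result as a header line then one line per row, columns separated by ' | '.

After WHERE (1 rows):
books.name | books.score | books.yr
dave | 8 | 1
After SELECT (1 rows):
books.yr
1
After ORDER BY (1 rows):
books.yr
1

== RESULT ==
books.yr
1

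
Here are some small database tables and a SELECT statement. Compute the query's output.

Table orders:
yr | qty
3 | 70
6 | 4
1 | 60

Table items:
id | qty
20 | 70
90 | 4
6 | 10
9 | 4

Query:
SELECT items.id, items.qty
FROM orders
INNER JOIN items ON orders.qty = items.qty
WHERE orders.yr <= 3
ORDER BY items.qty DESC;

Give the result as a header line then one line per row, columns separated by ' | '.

After JOIN items (3 rows):
orders.yr | orders.qty | items.id | items.qty
3 | 70 | 20 | 70
6 | 4 | 90 | 4
6 | 4 | 9 | 4
After WHERE (1 rows):
orders.yr | orders.qty | items.id | items.qty
3 | 70 | 20 | 70
After SELECT (1 rows):
items.id | items.qty
20 | 70
After ORDER BY (1 rows):
items.id | items.qty
20 | 70

== RESULT ==
items.id | items.qty
20 | 70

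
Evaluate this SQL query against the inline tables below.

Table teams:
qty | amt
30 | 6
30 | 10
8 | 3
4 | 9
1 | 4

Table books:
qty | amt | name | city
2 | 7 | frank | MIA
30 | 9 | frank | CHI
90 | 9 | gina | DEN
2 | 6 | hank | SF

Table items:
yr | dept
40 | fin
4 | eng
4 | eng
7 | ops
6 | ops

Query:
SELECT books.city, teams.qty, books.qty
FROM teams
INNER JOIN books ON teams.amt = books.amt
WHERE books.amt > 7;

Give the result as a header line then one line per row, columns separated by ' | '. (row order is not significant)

== RESULT ==
books.city | teams.qty | books.qty
CHI | 4 | 30
DEN | 4 | 90

Derivation:
After JOIN books (3 rows):
teams.qty | teams.amt | books.qty | books.amt | books.name | books.city
30 | 6 | 2 | 6 | hank | SF
4 | 9 | 30 | 9 | frank | CHI
4 | 9 | 90 | 9 | gina | DEN
After WHERE (2 rows):
teams.qty | teams.amt | books.qty | books.amt | books.name | books.city
4 | 9 | 30 | 9 | frank | CHI
4 | 9 | 90 | 9 | gina | DEN
After SELECT (2 rows):
books.city | teams.qty | books.qty
CHI | 4 | 30
DEN | 4 | 90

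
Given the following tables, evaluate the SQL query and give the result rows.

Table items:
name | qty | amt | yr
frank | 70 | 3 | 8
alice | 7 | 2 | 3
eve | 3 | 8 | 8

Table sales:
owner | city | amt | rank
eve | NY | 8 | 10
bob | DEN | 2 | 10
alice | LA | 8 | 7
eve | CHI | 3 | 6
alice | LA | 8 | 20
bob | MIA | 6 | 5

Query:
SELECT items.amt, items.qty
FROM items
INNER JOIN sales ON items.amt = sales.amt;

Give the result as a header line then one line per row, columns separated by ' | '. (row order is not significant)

After JOIN sales (5 rows):
items.name | items.qty | items.amt | items.yr | sales.owner | sales.city | sales.amt | sales.rank
frank | 70 | 3 | 8 | eve | CHI | 3 | 6
alice | 7 | 2 | 3 | bob | DEN | 2 | 10
eve | 3 | 8 | 8 | eve | NY | 8 | 10
eve | 3 | 8 | 8 | alice | LA | 8 | 7
eve | 3 | 8 | 8 | alice | LA | 8 | 20
After SELECT (5 rows):
items.amt | items.qty
3 | 70
2 | 7
8 | 3
8 | 3
8 | 3

== RESULT ==
items.amt | items.qty
3 | 70
2 | 7
8 | 3
8 | 3
8 | 3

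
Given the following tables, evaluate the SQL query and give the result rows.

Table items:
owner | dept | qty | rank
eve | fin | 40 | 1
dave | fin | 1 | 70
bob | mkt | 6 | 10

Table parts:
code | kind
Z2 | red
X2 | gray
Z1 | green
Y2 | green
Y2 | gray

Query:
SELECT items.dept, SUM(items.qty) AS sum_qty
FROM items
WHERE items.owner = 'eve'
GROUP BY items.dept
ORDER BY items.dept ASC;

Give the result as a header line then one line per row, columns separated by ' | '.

After WHERE (1 rows):
items.owner | items.dept | items.qty | items.rank
eve | fin | 40 | 1
After GROUP BY (1 rows):
items.dept | sum_qty
fin | 40
After ORDER BY (1 rows):
items.dept | sum_qty
fin | 40

== RESULT ==
items.dept | sum_qty
fin | 40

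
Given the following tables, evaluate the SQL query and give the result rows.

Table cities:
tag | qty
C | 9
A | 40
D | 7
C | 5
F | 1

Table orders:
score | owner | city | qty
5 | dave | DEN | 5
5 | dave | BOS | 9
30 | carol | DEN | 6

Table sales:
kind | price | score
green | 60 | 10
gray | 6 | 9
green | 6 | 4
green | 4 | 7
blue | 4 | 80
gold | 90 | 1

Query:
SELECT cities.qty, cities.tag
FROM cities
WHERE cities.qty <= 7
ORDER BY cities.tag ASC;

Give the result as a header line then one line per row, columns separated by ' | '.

After WHERE (3 rows):
cities.tag | cities.qty
D | 7
C | 5
F | 1
After SELECT (3 rows):
cities.qty | cities.tag
7 | D
5 | C
1 | F
After ORDER BY (3 rows):
cities.qty | cities.tag
5 | C
7 | D
1 | F

== RESULT ==
cities.qty | cities.tag
5 | C
7 | D
1 | F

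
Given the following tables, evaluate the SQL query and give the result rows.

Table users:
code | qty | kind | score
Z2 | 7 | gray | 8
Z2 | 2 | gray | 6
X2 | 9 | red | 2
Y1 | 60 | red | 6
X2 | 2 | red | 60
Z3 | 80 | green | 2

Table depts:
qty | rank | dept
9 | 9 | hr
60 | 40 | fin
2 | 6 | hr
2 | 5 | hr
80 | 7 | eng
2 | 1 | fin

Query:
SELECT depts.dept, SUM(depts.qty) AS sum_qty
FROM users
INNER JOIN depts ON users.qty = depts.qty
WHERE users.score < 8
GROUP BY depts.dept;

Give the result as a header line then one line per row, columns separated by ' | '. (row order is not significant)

After JOIN depts (9 rows):
users.code | users.qty | users.kind | users.score | depts.qty | depts.rank | depts.dept
Z2 | 2 | gray | 6 | 2 | 6 | hr
Z2 | 2 | gray | 6 | 2 | 5 | hr
Z2 | 2 | gray | 6 | 2 | 1 | fin
X2 | 9 | red | 2 | 9 | 9 | hr
Y1 | 60 | red | 6 | 60 | 40 | fin
X2 | 2 | red | 60 | 2 | 6 | hr
X2 | 2 | red | 60 | 2 | 5 | hr
X2 | 2 | red | 60 | 2 | 1 | fin
Z3 | 80 | green | 2 | 80 | 7 | eng
After WHERE (6 rows):
users.code | users.qty | users.kind | users.score | depts.qty | depts.rank | depts.dept
Z2 | 2 | gray | 6 | 2 | 6 | hr
Z2 | 2 | gray | 6 | 2 | 5 | hr
Z2 | 2 | gray | 6 | 2 | 1 | fin
X2 | 9 | red | 2 | 9 | 9 | hr
Y1 | 60 | red | 6 | 60 | 40 | fin
Z3 | 80 | green | 2 | 80 | 7 | eng
After GROUP BY (3 rows):
depts.dept | sum_qty
hr | 13
fin | 62
eng | 80

== RESULT ==
depts.dept | sum_qty
hr | 13
fin | 62
eng | 80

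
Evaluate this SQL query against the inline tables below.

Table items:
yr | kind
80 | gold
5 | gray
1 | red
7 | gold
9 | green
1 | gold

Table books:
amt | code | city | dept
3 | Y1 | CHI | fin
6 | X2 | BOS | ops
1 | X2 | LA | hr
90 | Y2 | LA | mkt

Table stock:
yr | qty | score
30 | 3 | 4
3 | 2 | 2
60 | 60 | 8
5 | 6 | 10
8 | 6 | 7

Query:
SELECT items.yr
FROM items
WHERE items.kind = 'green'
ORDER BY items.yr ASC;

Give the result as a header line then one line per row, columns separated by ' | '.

== RESULT ==
items.yr
9

Derivation:
After WHERE (1 rows):
items.yr | items.kind
9 | green
After SELECT (1 rows):
items.yr
9
After ORDER BY (1 rows):
items.yr
9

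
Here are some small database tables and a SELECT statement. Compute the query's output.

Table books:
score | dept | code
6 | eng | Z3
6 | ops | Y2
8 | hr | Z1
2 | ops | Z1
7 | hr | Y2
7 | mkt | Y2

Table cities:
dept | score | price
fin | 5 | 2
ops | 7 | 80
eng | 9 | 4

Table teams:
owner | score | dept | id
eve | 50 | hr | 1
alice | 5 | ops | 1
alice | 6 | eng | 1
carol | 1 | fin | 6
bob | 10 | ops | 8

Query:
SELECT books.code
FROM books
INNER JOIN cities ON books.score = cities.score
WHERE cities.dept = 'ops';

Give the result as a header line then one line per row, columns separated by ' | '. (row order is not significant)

After JOIN cities (2 rows):
books.score | books.dept | books.code | cities.dept | cities.score | cities.price
7 | hr | Y2 | ops | 7 | 80
7 | mkt | Y2 | ops | 7 | 80
After WHERE (2 rows):
books.score | books.dept | books.code | cities.dept | cities.score | cities.price
7 | hr | Y2 | ops | 7 | 80
7 | mkt | Y2 | ops | 7 | 80
After SELECT (2 rows):
books.code
Y2
Y2

== RESULT ==
books.code
Y2
Y2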